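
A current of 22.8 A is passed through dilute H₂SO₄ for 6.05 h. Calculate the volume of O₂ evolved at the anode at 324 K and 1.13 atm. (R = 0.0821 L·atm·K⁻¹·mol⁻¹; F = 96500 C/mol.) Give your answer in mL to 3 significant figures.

Charge passed = 22.8 × 21780 = 4.966×10^5 C
n(e⁻) = 4.966×10^5 / 96500 = 5.146 mol
2H₂O → O₂ + 4H⁺ + 4e⁻, so n(O₂) = 5.146 / 4 = 1.287 mol
V = nRT/P = 1.287 × 0.0821 × 324 / 1.13 = 30.30 L
= 30300 mL

30300 mL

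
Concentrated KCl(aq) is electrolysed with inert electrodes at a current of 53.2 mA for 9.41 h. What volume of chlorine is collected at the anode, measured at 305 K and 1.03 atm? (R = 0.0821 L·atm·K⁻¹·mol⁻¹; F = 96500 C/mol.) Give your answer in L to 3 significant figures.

0.227 L

Q = 0.0532 A × 33876 s = 1802 C
Moles of electrons = 1802 / 96500 = 0.01867 mol
2Cl⁻ → Cl₂ + 2e⁻, so n(Cl₂) = 0.01867 / 2 = 0.009335 mol
V = nRT/P = 0.009335 × 0.0821 × 305 / 1.03 = 0.2269 L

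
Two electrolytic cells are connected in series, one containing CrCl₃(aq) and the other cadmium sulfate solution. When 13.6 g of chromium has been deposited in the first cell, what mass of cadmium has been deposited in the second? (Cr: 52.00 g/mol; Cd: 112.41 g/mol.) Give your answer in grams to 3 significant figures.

n(Cr) = 13.6 / 52.00 = 0.2615 mol
Cr³⁺ + 3e⁻ → Cr, so n(e⁻) = 3 × 0.2615 = 0.7845 mol
The cells are in series, so the same charge (and hence the same n(e⁻) = 0.7845 mol) passes through both.
Cd²⁺ + 2e⁻ → Cd, so n(Cd) = 0.7845 / 2 = 0.3923 mol
m(Cd) = 0.3923 × 112.41 = 44.1 g

44.1 g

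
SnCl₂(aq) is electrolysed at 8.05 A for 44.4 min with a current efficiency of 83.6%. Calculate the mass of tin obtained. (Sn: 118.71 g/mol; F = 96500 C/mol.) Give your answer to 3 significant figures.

11.0 g

Q = 8.05 × 2664 = 21450 C
n(e⁻) = 21450 / 96500 = 0.2223 mol
Sn²⁺ + 2e⁻ → Sn, so theoretical m(Sn) = 0.1112 × 118.71 = 13.20 g
Actual mass = 83.6% × 13.20 = 11.0 g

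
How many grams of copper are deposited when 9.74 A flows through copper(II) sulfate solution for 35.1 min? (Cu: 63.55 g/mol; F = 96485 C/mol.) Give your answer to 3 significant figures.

Q = It = 9.74 × 2106 = 20510 C
n(e⁻) = 20510 / 96485 = 0.2126 mol
Cu²⁺ + 2e⁻ → Cu, so n(Cu) = 0.2126 / 2 = 0.1063 mol
m = 0.1063 × 63.55 = 6.76 g

6.76 g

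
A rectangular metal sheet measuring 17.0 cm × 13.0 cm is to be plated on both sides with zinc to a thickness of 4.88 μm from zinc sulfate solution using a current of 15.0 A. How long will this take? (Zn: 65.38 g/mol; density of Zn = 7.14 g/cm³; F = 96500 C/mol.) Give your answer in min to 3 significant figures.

5.05 min

Plated area = 2 × 17.0 × 13.0 = 442.0 cm²
Volume = 442.0 × 4.88×10⁻⁴ cm = 0.2157 cm³
m(Zn) = 0.2157 × 7.14 = 1.540 g
n(Zn) = 1.540 / 65.38 = 0.02355 mol; n(e⁻) = 2 × 0.02355 = 0.04710 mol
Q = 0.04710 × 96500 = 4545 C
t = 4545 / 15.0 = 303.0 s = 5.05 min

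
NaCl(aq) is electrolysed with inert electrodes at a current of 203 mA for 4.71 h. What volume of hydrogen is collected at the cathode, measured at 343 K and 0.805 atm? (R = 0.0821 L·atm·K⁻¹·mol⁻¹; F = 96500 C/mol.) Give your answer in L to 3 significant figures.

0.624 L

Q = 0.203 A × 16956 s = 3442 C
Moles of electrons = 3442 / 96500 = 0.03567 mol
2H⁺ + 2e⁻ → H₂, so n(H₂) = 0.03567 / 2 = 0.01784 mol
V = nRT/P = 0.01784 × 0.0821 × 343 / 0.805 = 0.6241 L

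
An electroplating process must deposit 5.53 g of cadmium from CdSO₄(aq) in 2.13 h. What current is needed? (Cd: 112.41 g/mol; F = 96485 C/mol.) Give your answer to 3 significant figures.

1.24 A

n(Cd) = 5.53 / 112.41 = 0.04919 mol
Cd²⁺ + 2e⁻ → Cd, so n(e⁻) = 2 × 0.04919 = 0.09838 mol
Q = 0.09838 × 96485 = 9492 C
I = Q / t = 9492 / 7668 s = 1.24 A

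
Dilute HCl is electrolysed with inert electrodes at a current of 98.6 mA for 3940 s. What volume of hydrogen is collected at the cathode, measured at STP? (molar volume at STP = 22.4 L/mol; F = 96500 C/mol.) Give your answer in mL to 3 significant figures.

Charge passed = 0.0986 × 3940 = 388.5 C
n(e⁻) = Q/F = 388.5/96500 = 0.004026 mol
2H⁺ + 2e⁻ → H₂, so n(H₂) = 0.004026 / 2 = 0.002013 mol
V = 0.002013 × 22.4 = 0.04509 L
= 45.1 mL

45.1 mL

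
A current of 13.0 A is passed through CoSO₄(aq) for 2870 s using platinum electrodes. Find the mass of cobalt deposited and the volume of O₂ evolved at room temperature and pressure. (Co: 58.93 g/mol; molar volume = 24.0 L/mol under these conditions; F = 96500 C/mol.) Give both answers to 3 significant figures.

11.4 g Co; 2.32 L O₂

Q = 13.0 × 2870 = 37310 C; n(e⁻) = 37310 / 96500 = 0.3866 mol
Cathode: Co²⁺ + 2e⁻ → Co → n(Co) = 0.3866/2 = 0.1933 mol → 11.4 g
Anode: 2H₂O → O₂ + 4H⁺ + 4e⁻ → n(O₂) = 0.3866/4 = 0.09665 mol → 2.32 L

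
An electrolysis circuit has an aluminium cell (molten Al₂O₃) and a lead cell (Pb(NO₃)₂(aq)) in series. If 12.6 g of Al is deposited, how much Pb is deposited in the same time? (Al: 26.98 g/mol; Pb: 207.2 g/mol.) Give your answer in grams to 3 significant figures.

145 g

n(Al) = 12.6 / 26.98 = 0.4670 mol
Al³⁺ + 3e⁻ → Al, so n(e⁻) = 3 × 0.4670 = 1.401 mol
Since the cells are in series, n(e⁻) in the Pb cell is also 1.401 mol.
Pb²⁺ + 2e⁻ → Pb, so n(Pb) = 1.401 / 2 = 0.7005 mol
m(Pb) = 0.7005 × 207.2 = 145 g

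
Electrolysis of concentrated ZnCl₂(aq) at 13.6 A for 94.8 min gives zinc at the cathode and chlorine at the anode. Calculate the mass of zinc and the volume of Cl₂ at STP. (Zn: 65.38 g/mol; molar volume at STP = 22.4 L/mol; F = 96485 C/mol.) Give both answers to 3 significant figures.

Q = 13.6 × 5688 = 77360 C; n(e⁻) = 77360 / 96485 = 0.8018 mol
Cathode: Zn²⁺ + 2e⁻ → Zn → n(Zn) = 0.8018/2 = 0.4009 mol → 26.2 g
Anode: 2Cl⁻ → Cl₂ + 2e⁻ → n(Cl₂) = 0.8018/2 = 0.4009 mol → 8.98 L

26.2 g Zn; 8.98 L Cl₂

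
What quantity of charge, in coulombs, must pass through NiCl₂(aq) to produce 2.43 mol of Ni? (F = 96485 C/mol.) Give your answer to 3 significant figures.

Ni²⁺ + 2e⁻ → Ni, so n(e⁻) = 2 × 2.43 = 4.860 mol
Q = 4.860 × 96485 = 4.689×10^5 C

4.69×10^5 C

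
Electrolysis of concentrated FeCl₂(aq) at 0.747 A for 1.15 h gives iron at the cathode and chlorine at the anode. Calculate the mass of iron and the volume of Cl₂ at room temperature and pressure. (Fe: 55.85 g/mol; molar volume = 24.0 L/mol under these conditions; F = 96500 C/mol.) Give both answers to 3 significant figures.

Q = 0.747 × 4140 = 3093 C; n(e⁻) = 3093 / 96500 = 0.03205 mol
Cathode: Fe²⁺ + 2e⁻ → Fe → n(Fe) = 0.03205/2 = 0.01603 mol → 0.895 g
Anode: 2Cl⁻ → Cl₂ + 2e⁻ → n(Cl₂) = 0.03205/2 = 0.01603 mol → 0.385 L

0.895 g Fe; 0.385 L Cl₂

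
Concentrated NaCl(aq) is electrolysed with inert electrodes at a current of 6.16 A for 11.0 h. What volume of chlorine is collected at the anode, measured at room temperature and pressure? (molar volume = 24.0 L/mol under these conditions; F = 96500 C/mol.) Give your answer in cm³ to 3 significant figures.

Charge passed = 6.16 × 39600 = 2.439×10^5 C
Moles of electrons = 2.439×10^5 / 96500 = 2.527 mol
2Cl⁻ → Cl₂ + 2e⁻, so n(Cl₂) = 2.527 / 2 = 1.264 mol
V = 1.264 × 24.0 = 30.34 L
= 30300 cm³

30300 cm³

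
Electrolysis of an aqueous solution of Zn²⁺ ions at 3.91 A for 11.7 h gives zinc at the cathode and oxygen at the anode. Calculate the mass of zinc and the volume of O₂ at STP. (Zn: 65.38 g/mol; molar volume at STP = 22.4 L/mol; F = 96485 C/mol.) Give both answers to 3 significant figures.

55.8 g Zn; 9.56 L O₂

Q = 3.91 × 42120 = 1.647×10^5 C; n(e⁻) = 1.647×10^5 / 96485 = 1.707 mol
Cathode: Zn²⁺ + 2e⁻ → Zn → n(Zn) = 1.707/2 = 0.8535 mol → 55.8 g
Anode: 2H₂O → O₂ + 4H⁺ + 4e⁻ → n(O₂) = 1.707/4 = 0.4268 mol → 9.56 L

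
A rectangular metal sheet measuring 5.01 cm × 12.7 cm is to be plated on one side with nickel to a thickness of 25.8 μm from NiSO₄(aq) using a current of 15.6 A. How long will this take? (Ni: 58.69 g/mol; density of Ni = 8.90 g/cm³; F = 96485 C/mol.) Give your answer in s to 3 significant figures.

308 s

Plated area = 5.01 × 12.7 = 63.63 cm²
Volume = 63.63 × 25.8×10⁻⁴ cm = 0.1642 cm³
m(Ni) = 0.1642 × 8.90 = 1.461 g
n(Ni) = 1.461 / 58.69 = 0.02489 mol; n(e⁻) = 2 × 0.02489 = 0.04978 mol
Q = 0.04978 × 96485 = 4803 C
t = 4803 / 15.6 = 307.9 s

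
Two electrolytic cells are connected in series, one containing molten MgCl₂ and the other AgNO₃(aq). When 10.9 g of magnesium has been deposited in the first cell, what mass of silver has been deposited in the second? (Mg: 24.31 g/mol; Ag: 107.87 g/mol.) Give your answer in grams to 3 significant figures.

n(Mg) = 10.9 / 24.31 = 0.4484 mol
Mg²⁺ + 2e⁻ → Mg, so n(e⁻) = 2 × 0.4484 = 0.8968 mol
The cells are in series, so the same charge (and hence the same n(e⁻) = 0.8968 mol) passes through both.
Ag⁺ + e⁻ → Ag, so n(Ag) = 0.8968 mol
m(Ag) = 0.8968 × 107.87 = 96.7 g

96.7 g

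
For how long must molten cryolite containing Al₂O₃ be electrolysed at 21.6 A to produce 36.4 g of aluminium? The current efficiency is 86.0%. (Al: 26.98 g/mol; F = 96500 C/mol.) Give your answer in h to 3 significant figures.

n(Al) = 36.4 / 26.98 = 1.349 mol
Al³⁺ + 3e⁻ → Al, so n(e⁻) = 3 × 1.349 = 4.047 mol
Q = 4.047 × 96500 / 0.860 = 4.541×10^5 C
t = Q / I = 4.541×10^5 / 21.6 = 21020 s = 5.84 h

5.84 h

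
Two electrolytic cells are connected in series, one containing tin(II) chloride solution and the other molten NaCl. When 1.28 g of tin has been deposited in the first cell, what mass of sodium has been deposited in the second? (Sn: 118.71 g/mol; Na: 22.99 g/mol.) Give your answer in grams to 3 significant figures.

0.496 g

n(Sn) = 1.28 / 118.71 = 0.01078 mol
Sn²⁺ + 2e⁻ → Sn, so n(e⁻) = 2 × 0.01078 = 0.02156 mol
The cells are in series, so the same charge (and hence the same n(e⁻) = 0.02156 mol) passes through both.
Na⁺ + e⁻ → Na, so n(Na) = 0.02156 mol
m(Na) = 0.02156 × 22.99 = 0.496 g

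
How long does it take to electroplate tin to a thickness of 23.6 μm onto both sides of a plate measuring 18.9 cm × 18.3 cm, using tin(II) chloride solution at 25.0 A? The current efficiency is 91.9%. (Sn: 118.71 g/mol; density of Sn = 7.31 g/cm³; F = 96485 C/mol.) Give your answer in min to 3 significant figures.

Plated area = 2 × 18.9 × 18.3 = 691.7 cm²
Volume = 691.7 × 23.6×10⁻⁴ cm = 1.632 cm³
m(Sn) = 1.632 × 7.31 = 11.93 g
n(Sn) = 11.93 / 118.71 = 0.1005 mol; n(e⁻) = 2 × 0.1005 = 0.2010 mol
Q = 0.2010 × 96485 / 0.919 = 21100 C
t = 21100 / 25.0 = 844.0 s = 14.1 min

14.1 min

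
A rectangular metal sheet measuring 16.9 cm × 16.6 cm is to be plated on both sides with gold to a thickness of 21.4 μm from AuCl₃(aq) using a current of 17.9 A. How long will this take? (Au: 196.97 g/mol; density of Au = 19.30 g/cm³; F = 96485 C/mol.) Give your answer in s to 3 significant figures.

1900 s

Plated area = 2 × 16.9 × 16.6 = 561.1 cm²
Volume = 561.1 × 21.4×10⁻⁴ cm = 1.201 cm³
m(Au) = 1.201 × 19.30 = 23.18 g
n(Au) = 23.18 / 196.97 = 0.1177 mol; n(e⁻) = 3 × 0.1177 = 0.3531 mol
Q = 0.3531 × 96485 = 34070 C
t = 34070 / 17.9 = 1903 s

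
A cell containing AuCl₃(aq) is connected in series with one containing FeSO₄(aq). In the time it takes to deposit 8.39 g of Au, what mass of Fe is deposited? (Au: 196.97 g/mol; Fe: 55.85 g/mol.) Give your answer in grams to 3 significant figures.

n(Au) = 8.39 / 196.97 = 0.04260 mol
Au³⁺ + 3e⁻ → Au, so n(e⁻) = 3 × 0.04260 = 0.1278 mol
The cells are in series, so the same charge (and hence the same n(e⁻) = 0.1278 mol) passes through both.
Fe²⁺ + 2e⁻ → Fe, so n(Fe) = 0.1278 / 2 = 0.06390 mol
m(Fe) = 0.06390 × 55.85 = 3.57 g

3.57 g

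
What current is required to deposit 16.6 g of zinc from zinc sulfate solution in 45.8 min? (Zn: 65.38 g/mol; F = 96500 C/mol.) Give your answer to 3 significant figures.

n(Zn) = 16.6 / 65.38 = 0.2539 mol
Zn²⁺ + 2e⁻ → Zn, so n(e⁻) = 2 × 0.2539 = 0.5078 mol
Q = 0.5078 × 96500 = 49000 C
I = Q / t = 49000 / 2748 s = 17.8 A

17.8 A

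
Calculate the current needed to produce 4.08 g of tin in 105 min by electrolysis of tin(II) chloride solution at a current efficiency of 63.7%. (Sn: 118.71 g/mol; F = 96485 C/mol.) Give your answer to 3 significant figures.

n(Sn) = 4.08 / 118.71 = 0.03437 mol
Sn²⁺ + 2e⁻ → Sn, so n(e⁻) = 2 × 0.03437 = 0.06874 mol
Q = 0.06874 × 96485 / 0.637 = 10410 C
I = Q / t = 10410 / 6300 s = 1.65 A

1.65 A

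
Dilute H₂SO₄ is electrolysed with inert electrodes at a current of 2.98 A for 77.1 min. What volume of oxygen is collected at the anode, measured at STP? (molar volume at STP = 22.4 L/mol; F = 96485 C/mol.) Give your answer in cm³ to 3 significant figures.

800 cm³

Charge passed = 2.98 × 4626 = 13790 C
n(e⁻) = Q/F = 13790/96485 = 0.1429 mol
2H₂O → O₂ + 4H⁺ + 4e⁻, so n(O₂) = 0.1429 / 4 = 0.03573 mol
V = 0.03573 × 22.4 = 0.8004 L
= 800 cm³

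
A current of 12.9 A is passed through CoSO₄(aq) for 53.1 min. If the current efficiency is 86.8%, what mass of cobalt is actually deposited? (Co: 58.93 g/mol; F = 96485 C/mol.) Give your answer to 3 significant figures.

10.9 g

Q = 12.9 × 3186 = 41100 C
n(e⁻) = 41100 / 96485 = 0.4260 mol
Co²⁺ + 2e⁻ → Co, so theoretical m(Co) = 0.2130 × 58.93 = 12.55 g
Actual mass = 86.8% × 12.55 = 10.9 g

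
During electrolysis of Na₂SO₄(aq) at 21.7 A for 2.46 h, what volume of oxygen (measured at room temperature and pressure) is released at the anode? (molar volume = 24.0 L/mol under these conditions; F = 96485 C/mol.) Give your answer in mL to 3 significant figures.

12000 mL

Q = 21.7 A × 8856 s = 1.922×10^5 C
Moles of electrons = 1.922×10^5 / 96485 = 1.992 mol
2H₂O → O₂ + 4H⁺ + 4e⁻, so n(O₂) = 1.992 / 4 = 0.4980 mol
V = 0.4980 × 24.0 = 11.95 L
= 12000 mL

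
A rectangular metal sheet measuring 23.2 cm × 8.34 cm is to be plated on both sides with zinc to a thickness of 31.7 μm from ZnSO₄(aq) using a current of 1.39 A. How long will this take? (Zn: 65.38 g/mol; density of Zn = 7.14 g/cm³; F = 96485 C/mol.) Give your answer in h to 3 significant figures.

5.17 h

Plated area = 2 × 23.2 × 8.34 = 387.0 cm²
Volume = 387.0 × 31.7×10⁻⁴ cm = 1.227 cm³
m(Zn) = 1.227 × 7.14 = 8.761 g
n(Zn) = 8.761 / 65.38 = 0.1340 mol; n(e⁻) = 2 × 0.1340 = 0.2680 mol
Q = 0.2680 × 96485 = 25860 C
t = 25860 / 1.39 = 18600 s = 5.17 h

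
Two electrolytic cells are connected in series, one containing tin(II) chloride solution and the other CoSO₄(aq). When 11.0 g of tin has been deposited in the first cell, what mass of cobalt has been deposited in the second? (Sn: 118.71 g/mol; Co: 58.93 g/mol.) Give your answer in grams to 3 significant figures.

n(Sn) = 11.0 / 118.71 = 0.09266 mol
Sn²⁺ + 2e⁻ → Sn, so n(e⁻) = 2 × 0.09266 = 0.1853 mol
The cells are in series, so the same charge (and hence the same n(e⁻) = 0.1853 mol) passes through both.
Co²⁺ + 2e⁻ → Co, so n(Co) = 0.1853 / 2 = 0.09265 mol
m(Co) = 0.09265 × 58.93 = 5.46 g

5.46 g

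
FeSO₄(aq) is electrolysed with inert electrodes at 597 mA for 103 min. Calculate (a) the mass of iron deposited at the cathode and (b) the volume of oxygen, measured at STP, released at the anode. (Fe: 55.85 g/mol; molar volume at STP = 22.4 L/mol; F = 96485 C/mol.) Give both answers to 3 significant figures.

Q = 0.597 × 6180 = 3689 C; n(e⁻) = 3689 / 96485 = 0.03823 mol
Cathode: Fe²⁺ + 2e⁻ → Fe → n(Fe) = 0.03823/2 = 0.01912 mol → 1.07 g
Anode: 2H₂O → O₂ + 4H⁺ + 4e⁻ → n(O₂) = 0.03823/4 = 0.009558 mol → 0.214 L

1.07 g Fe; 0.214 L O₂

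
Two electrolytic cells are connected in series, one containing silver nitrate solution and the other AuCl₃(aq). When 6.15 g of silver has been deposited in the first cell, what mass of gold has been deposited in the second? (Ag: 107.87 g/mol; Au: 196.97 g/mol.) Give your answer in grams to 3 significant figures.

n(Ag) = 6.15 / 107.87 = 0.05701 mol
Ag⁺ + e⁻ → Ag, so n(e⁻) = 0.05701 mol
In series, the same 0.05701 mol of electrons flows through the second cell.
Au³⁺ + 3e⁻ → Au, so n(Au) = 0.05701 / 3 = 0.01900 mol
m(Au) = 0.01900 × 196.97 = 3.74 g

3.74 g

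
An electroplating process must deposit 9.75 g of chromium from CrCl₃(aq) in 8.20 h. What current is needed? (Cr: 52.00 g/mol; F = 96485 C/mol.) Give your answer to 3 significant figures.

1.84 A

n(Cr) = 9.75 / 52.00 = 0.1875 mol
Cr³⁺ + 3e⁻ → Cr, so n(e⁻) = 3 × 0.1875 = 0.5625 mol
Q = 0.5625 × 96485 = 54270 C
I = Q / t = 54270 / 29520 s = 1.84 A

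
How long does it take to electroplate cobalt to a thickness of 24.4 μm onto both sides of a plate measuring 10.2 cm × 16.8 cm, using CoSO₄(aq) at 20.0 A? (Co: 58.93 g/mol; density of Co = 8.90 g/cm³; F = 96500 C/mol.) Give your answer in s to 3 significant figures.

Plated area = 2 × 10.2 × 16.8 = 342.7 cm²
Volume = 342.7 × 24.4×10⁻⁴ cm = 0.8362 cm³
m(Co) = 0.8362 × 8.90 = 7.442 g
n(Co) = 7.442 / 58.93 = 0.1263 mol; n(e⁻) = 2 × 0.1263 = 0.2526 mol
Q = 0.2526 × 96500 = 24380 C
t = 24380 / 20.0 = 1219 s

1220 s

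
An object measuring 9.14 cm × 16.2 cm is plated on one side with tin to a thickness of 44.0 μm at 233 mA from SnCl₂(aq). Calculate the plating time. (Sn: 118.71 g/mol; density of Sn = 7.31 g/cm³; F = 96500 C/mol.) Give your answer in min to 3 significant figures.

554 min

Plated area = 9.14 × 16.2 = 148.1 cm²
Volume = 148.1 × 44.0×10⁻⁴ cm = 0.6516 cm³
m(Sn) = 0.6516 × 7.31 = 4.763 g
n(Sn) = 4.763 / 118.71 = 0.04012 mol; n(e⁻) = 2 × 0.04012 = 0.08024 mol
Q = 0.08024 × 96500 = 7743 C
t = 7743 / 0.233 = 33230 s = 554 min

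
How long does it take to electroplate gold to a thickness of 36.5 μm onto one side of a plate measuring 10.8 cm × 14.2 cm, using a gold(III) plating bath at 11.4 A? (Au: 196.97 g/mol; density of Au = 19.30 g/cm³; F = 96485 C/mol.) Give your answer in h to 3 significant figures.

Plated area = 10.8 × 14.2 = 153.4 cm²
Volume = 153.4 × 36.5×10⁻⁴ cm = 0.5599 cm³
m(Au) = 0.5599 × 19.30 = 10.81 g
n(Au) = 10.81 / 196.97 = 0.05488 mol; n(e⁻) = 3 × 0.05488 = 0.1646 mol
Q = 0.1646 × 96485 = 15880 C
t = 15880 / 11.4 = 1393 s = 0.387 h

0.387 h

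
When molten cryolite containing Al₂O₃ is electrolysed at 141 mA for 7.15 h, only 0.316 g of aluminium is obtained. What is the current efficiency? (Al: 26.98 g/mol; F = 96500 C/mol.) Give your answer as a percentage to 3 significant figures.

Q = 0.141 × 25740 = 3629 C
n(e⁻) = 3629 / 96500 = 0.03761 mol
Al³⁺ + 3e⁻ → Al, so theoretical n(Al) = 0.01254 mol → 0.3383 g
Efficiency = 0.316 / 0.3383 = 0.9341 = 93.4%

93.4%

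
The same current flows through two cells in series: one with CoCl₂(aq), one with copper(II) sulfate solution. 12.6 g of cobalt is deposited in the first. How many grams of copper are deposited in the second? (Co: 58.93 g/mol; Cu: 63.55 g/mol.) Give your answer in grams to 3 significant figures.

13.6 g

n(Co) = 12.6 / 58.93 = 0.2138 mol
Co²⁺ + 2e⁻ → Co, so n(e⁻) = 2 × 0.2138 = 0.4276 mol
Since the cells are in series, n(e⁻) in the Cu cell is also 0.4276 mol.
Cu²⁺ + 2e⁻ → Cu, so n(Cu) = 0.4276 / 2 = 0.2138 mol
m(Cu) = 0.2138 × 63.55 = 13.6 g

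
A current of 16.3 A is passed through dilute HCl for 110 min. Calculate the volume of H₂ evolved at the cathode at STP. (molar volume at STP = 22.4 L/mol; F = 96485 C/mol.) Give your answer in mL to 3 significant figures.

Q = 16.3 A × 6600 s = 1.076×10^5 C
n(e⁻) = Q/F = 1.076×10^5/96485 = 1.115 mol
2H⁺ + 2e⁻ → H₂, so n(H₂) = 1.115 / 2 = 0.5575 mol
V = 0.5575 × 22.4 = 12.49 L
= 12500 mL

12500 mL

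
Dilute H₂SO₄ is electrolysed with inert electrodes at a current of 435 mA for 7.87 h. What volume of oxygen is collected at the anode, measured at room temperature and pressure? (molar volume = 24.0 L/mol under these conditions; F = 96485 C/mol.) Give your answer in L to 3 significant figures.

Q = 0.435 A × 28332 s = 12320 C
n(e⁻) = Q/F = 12320/96485 = 0.1277 mol
2H₂O → O₂ + 4H⁺ + 4e⁻, so n(O₂) = 0.1277 / 4 = 0.03193 mol
V = 0.03193 × 24.0 = 0.7663 L

0.766 L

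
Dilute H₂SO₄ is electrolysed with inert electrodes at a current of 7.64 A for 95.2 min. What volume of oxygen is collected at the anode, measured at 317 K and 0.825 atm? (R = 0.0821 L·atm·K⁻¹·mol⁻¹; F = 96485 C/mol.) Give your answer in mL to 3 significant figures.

Q = It = 7.64 × 5712 = 43640 C
Moles of electrons = 43640 / 96485 = 0.4523 mol
2H₂O → O₂ + 4H⁺ + 4e⁻, so n(O₂) = 0.4523 / 4 = 0.1131 mol
V = nRT/P = 0.1131 × 0.0821 × 317 / 0.825 = 3.568 L
= 3570 mL

3570 mL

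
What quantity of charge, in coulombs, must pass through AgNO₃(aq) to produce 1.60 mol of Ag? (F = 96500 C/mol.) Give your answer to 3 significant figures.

1.54×10^5 C

Ag⁺ + e⁻ → Ag, so n(e⁻) = 1 × 1.60 = 1.600 mol
Q = 1.600 × 96500 = 1.544×10^5 C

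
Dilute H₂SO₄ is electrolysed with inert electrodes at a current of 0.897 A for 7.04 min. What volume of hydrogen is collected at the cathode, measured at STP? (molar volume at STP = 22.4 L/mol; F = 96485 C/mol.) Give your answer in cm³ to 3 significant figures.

44.0 cm³

Q = It = 0.897 × 422.4 = 378.9 C
Moles of electrons = 378.9 / 96485 = 0.003927 mol
2H⁺ + 2e⁻ → H₂, so n(H₂) = 0.003927 / 2 = 0.001964 mol
V = 0.001964 × 22.4 = 0.04399 L
= 44.0 cm³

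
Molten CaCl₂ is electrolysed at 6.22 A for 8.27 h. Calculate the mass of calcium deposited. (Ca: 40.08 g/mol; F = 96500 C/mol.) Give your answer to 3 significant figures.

38.5 g

Q = 6.22 A × 29772 s = 1.852×10^5 C
n(e⁻) = 1.852×10^5 / 96500 = 1.919 mol
Ca²⁺ + 2e⁻ → Ca, so n(Ca) = 1.919 / 2 = 0.9595 mol
m = 0.9595 × 40.08 = 38.5 g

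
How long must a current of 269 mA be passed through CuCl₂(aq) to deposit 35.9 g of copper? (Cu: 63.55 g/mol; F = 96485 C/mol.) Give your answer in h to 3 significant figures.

113 h

n(Cu) = 35.9 / 63.55 = 0.5649 mol
Cu²⁺ + 2e⁻ → Cu, so n(e⁻) = 2 × 0.5649 = 1.130 mol
Q = 1.130 × 96485 = 1.090×10^5 C
t = Q / I = 1.090×10^5 / 0.269 = 4.052×10^5 s = 113 h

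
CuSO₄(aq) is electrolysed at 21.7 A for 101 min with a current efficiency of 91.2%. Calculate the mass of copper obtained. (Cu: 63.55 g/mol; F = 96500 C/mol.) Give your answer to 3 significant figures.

Q = 21.7 × 6060 = 1.315×10^5 C
n(e⁻) = 1.315×10^5 / 96500 = 1.363 mol
Cu²⁺ + 2e⁻ → Cu, so theoretical m(Cu) = 0.6815 × 63.55 = 43.31 g
Actual mass = 91.2% × 43.31 = 39.5 g

39.5 g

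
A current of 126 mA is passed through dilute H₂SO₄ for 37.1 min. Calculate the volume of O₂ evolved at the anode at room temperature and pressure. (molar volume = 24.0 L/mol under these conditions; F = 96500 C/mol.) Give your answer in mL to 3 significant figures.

Charge passed = 0.126 × 2226 = 280.5 C
Moles of electrons = 280.5 / 96500 = 0.002907 mol
2H₂O → O₂ + 4H⁺ + 4e⁻, so n(O₂) = 0.002907 / 4 = 7.268×10^-4 mol
V = 7.268×10^-4 × 24.0 = 0.01744 L
= 17.4 mL

17.4 mL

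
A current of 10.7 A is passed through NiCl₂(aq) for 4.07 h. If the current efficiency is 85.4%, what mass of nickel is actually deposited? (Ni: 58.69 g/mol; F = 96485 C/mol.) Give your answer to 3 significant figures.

Q = 10.7 × 14652 = 1.568×10^5 C
n(e⁻) = 1.568×10^5 / 96485 = 1.625 mol
Ni²⁺ + 2e⁻ → Ni, so theoretical m(Ni) = 0.8125 × 58.69 = 47.69 g
Actual mass = 85.4% × 47.69 = 40.7 g

40.7 g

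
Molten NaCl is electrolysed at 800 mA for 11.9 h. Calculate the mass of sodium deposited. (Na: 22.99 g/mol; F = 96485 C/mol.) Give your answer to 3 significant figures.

8.17 g

Charge passed = 0.800 × 42840 = 34270 C
Moles of electrons = 34270 / 96485 = 0.3552 mol
Na⁺ + e⁻ → Na, so n(Na) = 0.3552 mol
m = 0.3552 × 22.99 = 8.17 g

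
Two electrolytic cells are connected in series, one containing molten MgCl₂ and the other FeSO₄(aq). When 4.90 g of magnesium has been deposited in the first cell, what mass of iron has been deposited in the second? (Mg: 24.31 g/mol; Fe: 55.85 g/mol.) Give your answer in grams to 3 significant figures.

11.3 g

n(Mg) = 4.90 / 24.31 = 0.2016 mol
Mg²⁺ + 2e⁻ → Mg, so n(e⁻) = 2 × 0.2016 = 0.4032 mol
The cells are in series, so the same charge (and hence the same n(e⁻) = 0.4032 mol) passes through both.
Fe²⁺ + 2e⁻ → Fe, so n(Fe) = 0.4032 / 2 = 0.2016 mol
m(Fe) = 0.2016 × 55.85 = 11.3 g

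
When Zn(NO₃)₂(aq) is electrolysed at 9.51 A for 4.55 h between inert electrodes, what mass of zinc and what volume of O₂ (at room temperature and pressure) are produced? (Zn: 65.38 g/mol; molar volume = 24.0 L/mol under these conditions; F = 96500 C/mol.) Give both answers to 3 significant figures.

52.8 g Zn; 9.69 L O₂

Q = 9.51 × 16380 = 1.558×10^5 C; n(e⁻) = 1.558×10^5 / 96500 = 1.615 mol
Cathode: Zn²⁺ + 2e⁻ → Zn → n(Zn) = 1.615/2 = 0.8075 mol → 52.8 g
Anode: 2H₂O → O₂ + 4H⁺ + 4e⁻ → n(O₂) = 1.615/4 = 0.4038 mol → 9.69 L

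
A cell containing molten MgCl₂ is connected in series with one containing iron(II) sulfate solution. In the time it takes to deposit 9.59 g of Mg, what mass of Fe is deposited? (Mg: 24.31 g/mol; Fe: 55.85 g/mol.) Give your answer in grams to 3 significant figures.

n(Mg) = 9.59 / 24.31 = 0.3945 mol
Mg²⁺ + 2e⁻ → Mg, so n(e⁻) = 2 × 0.3945 = 0.7890 mol
In series, the same 0.7890 mol of electrons flows through the second cell.
Fe²⁺ + 2e⁻ → Fe, so n(Fe) = 0.7890 / 2 = 0.3945 mol
m(Fe) = 0.3945 × 55.85 = 22.0 g

22.0 g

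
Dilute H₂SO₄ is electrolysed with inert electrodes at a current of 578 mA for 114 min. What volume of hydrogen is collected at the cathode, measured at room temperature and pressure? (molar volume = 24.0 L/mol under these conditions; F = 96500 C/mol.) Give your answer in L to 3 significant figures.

Charge passed = 0.578 × 6840 = 3954 C
n(e⁻) = 3954 / 96500 = 0.04097 mol
2H⁺ + 2e⁻ → H₂, so n(H₂) = 0.04097 / 2 = 0.02049 mol
V = 0.02049 × 24.0 = 0.4918 L

0.492 L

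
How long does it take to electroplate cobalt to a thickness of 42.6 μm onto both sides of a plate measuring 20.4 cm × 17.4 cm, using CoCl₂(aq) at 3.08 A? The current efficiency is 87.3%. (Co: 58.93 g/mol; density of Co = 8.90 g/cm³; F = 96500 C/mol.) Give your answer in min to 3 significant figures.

546 min

Plated area = 2 × 20.4 × 17.4 = 709.9 cm²
Volume = 709.9 × 42.6×10⁻⁴ cm = 3.024 cm³
m(Co) = 3.024 × 8.90 = 26.91 g
n(Co) = 26.91 / 58.93 = 0.4566 mol; n(e⁻) = 2 × 0.4566 = 0.9132 mol
Q = 0.9132 × 96500 / 0.873 = 1.009×10^5 C
t = 1.009×10^5 / 3.08 = 32760 s = 546 min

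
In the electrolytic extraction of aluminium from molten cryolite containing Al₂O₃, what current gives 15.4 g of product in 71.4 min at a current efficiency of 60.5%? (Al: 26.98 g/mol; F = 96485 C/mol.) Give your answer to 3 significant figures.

63.7 A

n(Al) = 15.4 / 26.98 = 0.5708 mol
Al³⁺ + 3e⁻ → Al, so n(e⁻) = 3 × 0.5708 = 1.712 mol
Q = 1.712 × 96485 / 0.605 = 2.730×10^5 C
I = Q / t = 2.730×10^5 / 4284 s = 63.7 A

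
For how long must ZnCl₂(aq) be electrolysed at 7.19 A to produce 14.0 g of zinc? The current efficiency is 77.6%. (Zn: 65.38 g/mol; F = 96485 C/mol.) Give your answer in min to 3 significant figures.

123 min

n(Zn) = 14.0 / 65.38 = 0.2141 mol
Zn²⁺ + 2e⁻ → Zn, so n(e⁻) = 2 × 0.2141 = 0.4282 mol
Q = 0.4282 × 96485 / 0.776 = 53240 C
t = Q / I = 53240 / 7.19 = 7405 s = 123 min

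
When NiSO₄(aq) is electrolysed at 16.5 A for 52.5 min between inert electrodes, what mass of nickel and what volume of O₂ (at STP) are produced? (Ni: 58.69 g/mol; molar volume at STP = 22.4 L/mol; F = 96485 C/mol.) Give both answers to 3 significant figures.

15.8 g Ni; 3.02 L O₂

Q = 16.5 × 3150 = 51980 C; n(e⁻) = 51980 / 96485 = 0.5387 mol
Cathode: Ni²⁺ + 2e⁻ → Ni → n(Ni) = 0.5387/2 = 0.2694 mol → 15.8 g
Anode: 2H₂O → O₂ + 4H⁺ + 4e⁻ → n(O₂) = 0.5387/4 = 0.1347 mol → 3.02 L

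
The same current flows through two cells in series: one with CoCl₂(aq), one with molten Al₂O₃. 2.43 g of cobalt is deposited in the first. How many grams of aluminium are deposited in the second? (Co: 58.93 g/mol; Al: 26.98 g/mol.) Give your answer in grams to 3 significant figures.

0.742 g

n(Co) = 2.43 / 58.93 = 0.04124 mol
Co²⁺ + 2e⁻ → Co, so n(e⁻) = 2 × 0.04124 = 0.08248 mol
Since the cells are in series, n(e⁻) in the Al cell is also 0.08248 mol.
Al³⁺ + 3e⁻ → Al, so n(Al) = 0.08248 / 3 = 0.02749 mol
m(Al) = 0.02749 × 26.98 = 0.742 g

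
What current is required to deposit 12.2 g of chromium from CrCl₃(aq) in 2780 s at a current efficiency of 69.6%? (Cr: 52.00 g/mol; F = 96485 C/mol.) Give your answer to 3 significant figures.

n(Cr) = 12.2 / 52.00 = 0.2346 mol
Cr³⁺ + 3e⁻ → Cr, so n(e⁻) = 3 × 0.2346 = 0.7038 mol
Q = 0.7038 × 96485 / 0.696 = 97570 C
I = Q / t = 97570 / 2780 s = 35.1 A

35.1 A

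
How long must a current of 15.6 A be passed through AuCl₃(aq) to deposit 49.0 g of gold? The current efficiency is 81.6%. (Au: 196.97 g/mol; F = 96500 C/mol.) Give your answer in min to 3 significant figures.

94.3 min

n(Au) = 49.0 / 196.97 = 0.2488 mol
Au³⁺ + 3e⁻ → Au, so n(e⁻) = 3 × 0.2488 = 0.7464 mol
Q = 0.7464 × 96500 / 0.816 = 88270 C
t = Q / I = 88270 / 15.6 = 5658 s = 94.3 min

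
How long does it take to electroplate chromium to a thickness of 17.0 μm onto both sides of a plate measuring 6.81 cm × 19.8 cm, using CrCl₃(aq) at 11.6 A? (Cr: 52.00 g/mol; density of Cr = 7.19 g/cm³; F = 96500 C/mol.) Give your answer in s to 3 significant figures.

1580 s

Plated area = 2 × 6.81 × 19.8 = 269.7 cm²
Volume = 269.7 × 17.0×10⁻⁴ cm = 0.4585 cm³
m(Cr) = 0.4585 × 7.19 = 3.297 g
n(Cr) = 3.297 / 52.00 = 0.06340 mol; n(e⁻) = 3 × 0.06340 = 0.1902 mol
Q = 0.1902 × 96500 = 18350 C
t = 18350 / 11.6 = 1582 s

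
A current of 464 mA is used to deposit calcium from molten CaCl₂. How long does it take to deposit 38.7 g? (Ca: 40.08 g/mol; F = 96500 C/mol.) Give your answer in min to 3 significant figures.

n(Ca) = 38.7 / 40.08 = 0.9656 mol
Ca²⁺ + 2e⁻ → Ca, so n(e⁻) = 2 × 0.9656 = 1.931 mol
Q = 1.931 × 96500 = 1.863×10^5 C
t = Q / I = 1.863×10^5 / 0.464 = 4.015×10^5 s = 6690 min

6690 min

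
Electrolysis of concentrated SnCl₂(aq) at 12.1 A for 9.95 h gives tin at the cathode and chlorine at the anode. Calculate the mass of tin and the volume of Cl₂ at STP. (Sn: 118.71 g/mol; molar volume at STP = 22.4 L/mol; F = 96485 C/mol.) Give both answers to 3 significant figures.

267 g Sn; 50.3 L Cl₂

Q = 12.1 × 35820 = 4.334×10^5 C; n(e⁻) = 4.334×10^5 / 96485 = 4.492 mol
Cathode: Sn²⁺ + 2e⁻ → Sn → n(Sn) = 4.492/2 = 2.246 mol → 267 g
Anode: 2Cl⁻ → Cl₂ + 2e⁻ → n(Cl₂) = 4.492/2 = 2.246 mol → 50.3 L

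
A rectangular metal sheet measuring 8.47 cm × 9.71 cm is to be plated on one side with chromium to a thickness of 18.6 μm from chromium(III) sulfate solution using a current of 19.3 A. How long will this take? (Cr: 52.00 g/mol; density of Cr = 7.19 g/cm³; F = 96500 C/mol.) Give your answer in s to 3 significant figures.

317 s

Plated area = 8.47 × 9.71 = 82.24 cm²
Volume = 82.24 × 18.6×10⁻⁴ cm = 0.1530 cm³
m(Cr) = 0.1530 × 7.19 = 1.100 g
n(Cr) = 1.100 / 52.00 = 0.02115 mol; n(e⁻) = 3 × 0.02115 = 0.06345 mol
Q = 0.06345 × 96500 = 6123 C
t = 6123 / 19.3 = 317.3 s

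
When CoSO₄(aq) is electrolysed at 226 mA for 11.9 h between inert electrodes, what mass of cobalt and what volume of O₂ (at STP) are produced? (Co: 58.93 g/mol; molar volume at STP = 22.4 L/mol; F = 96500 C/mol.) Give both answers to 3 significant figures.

Q = 0.226 × 42840 = 9682 C; n(e⁻) = 9682 / 96500 = 0.1003 mol
Cathode: Co²⁺ + 2e⁻ → Co → n(Co) = 0.1003/2 = 0.05015 mol → 2.96 g
Anode: 2H₂O → O₂ + 4H⁺ + 4e⁻ → n(O₂) = 0.1003/4 = 0.02508 mol → 0.562 L

2.96 g Co; 0.562 L O₂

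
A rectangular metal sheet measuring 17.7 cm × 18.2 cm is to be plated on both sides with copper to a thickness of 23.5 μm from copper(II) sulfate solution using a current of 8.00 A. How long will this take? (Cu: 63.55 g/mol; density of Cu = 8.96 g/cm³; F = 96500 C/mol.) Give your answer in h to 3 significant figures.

1.43 h

Plated area = 2 × 17.7 × 18.2 = 644.3 cm²
Volume = 644.3 × 23.5×10⁻⁴ cm = 1.514 cm³
m(Cu) = 1.514 × 8.96 = 13.57 g
n(Cu) = 13.57 / 63.55 = 0.2135 mol; n(e⁻) = 2 × 0.2135 = 0.4270 mol
Q = 0.4270 × 96500 = 41210 C
t = 41210 / 8.00 = 5151 s = 1.43 h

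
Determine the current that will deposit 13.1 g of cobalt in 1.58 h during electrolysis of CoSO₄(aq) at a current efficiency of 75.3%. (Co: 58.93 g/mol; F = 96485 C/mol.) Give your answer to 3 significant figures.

10.0 A

n(Co) = 13.1 / 58.93 = 0.2223 mol
Co²⁺ + 2e⁻ → Co, so n(e⁻) = 2 × 0.2223 = 0.4446 mol
Q = 0.4446 × 96485 / 0.753 = 56970 C
I = Q / t = 56970 / 5688 s = 10.0 A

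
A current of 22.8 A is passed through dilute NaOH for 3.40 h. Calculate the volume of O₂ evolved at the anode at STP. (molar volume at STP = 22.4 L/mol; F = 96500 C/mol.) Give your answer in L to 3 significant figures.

Q = 22.8 A × 12240 s = 2.791×10^5 C
n(e⁻) = Q/F = 2.791×10^5/96500 = 2.892 mol
2H₂O → O₂ + 4H⁺ + 4e⁻, so n(O₂) = 2.892 / 4 = 0.7230 mol
V = 0.7230 × 22.4 = 16.20 L

16.2 L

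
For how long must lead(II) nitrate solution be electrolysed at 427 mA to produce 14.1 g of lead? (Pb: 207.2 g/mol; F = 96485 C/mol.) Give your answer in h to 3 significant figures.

8.54 h

n(Pb) = 14.1 / 207.2 = 0.06805 mol
Pb²⁺ + 2e⁻ → Pb, so n(e⁻) = 2 × 0.06805 = 0.1361 mol
Q = 0.1361 × 96485 = 13130 C
t = Q / I = 13130 / 0.427 = 30750 s = 8.54 h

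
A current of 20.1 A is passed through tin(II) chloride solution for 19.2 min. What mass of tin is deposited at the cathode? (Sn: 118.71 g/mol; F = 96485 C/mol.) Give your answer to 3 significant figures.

14.2 g

Q = It = 20.1 × 1152 = 23160 C
Moles of electrons = 23160 / 96485 = 0.2400 mol
Sn²⁺ + 2e⁻ → Sn, so n(Sn) = 0.2400 / 2 = 0.1200 mol
m = 0.1200 × 118.71 = 14.2 g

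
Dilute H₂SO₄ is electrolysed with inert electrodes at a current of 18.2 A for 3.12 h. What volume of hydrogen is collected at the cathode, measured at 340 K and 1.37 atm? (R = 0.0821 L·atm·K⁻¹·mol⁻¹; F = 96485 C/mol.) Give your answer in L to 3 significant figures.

21.6 L

Q = 18.2 A × 11232 s = 2.044×10^5 C
Moles of electrons = 2.044×10^5 / 96485 = 2.118 mol
2H⁺ + 2e⁻ → H₂, so n(H₂) = 2.118 / 2 = 1.059 mol
V = nRT/P = 1.059 × 0.0821 × 340 / 1.37 = 21.58 L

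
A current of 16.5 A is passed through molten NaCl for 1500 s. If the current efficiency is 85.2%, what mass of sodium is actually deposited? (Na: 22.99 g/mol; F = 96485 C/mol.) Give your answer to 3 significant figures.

Q = 16.5 × 1500 = 24750 C
n(e⁻) = 24750 / 96485 = 0.2565 mol
Na⁺ + e⁻ → Na, so theoretical m(Na) = 0.2565 × 22.99 = 5.897 g
Actual mass = 85.2% × 5.897 = 5.02 g

5.02 g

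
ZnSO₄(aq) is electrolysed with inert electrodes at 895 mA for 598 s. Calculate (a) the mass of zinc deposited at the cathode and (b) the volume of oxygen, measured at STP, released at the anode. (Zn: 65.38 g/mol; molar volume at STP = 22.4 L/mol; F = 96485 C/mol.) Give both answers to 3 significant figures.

Q = 0.895 × 598 = 535.2 C; n(e⁻) = 535.2 / 96485 = 0.005547 mol
Cathode: Zn²⁺ + 2e⁻ → Zn → n(Zn) = 0.005547/2 = 0.002774 mol → 0.181 g
Anode: 2H₂O → O₂ + 4H⁺ + 4e⁻ → n(O₂) = 0.005547/4 = 0.001387 mol → 0.0311 L

0.181 g Zn; 0.0311 L O₂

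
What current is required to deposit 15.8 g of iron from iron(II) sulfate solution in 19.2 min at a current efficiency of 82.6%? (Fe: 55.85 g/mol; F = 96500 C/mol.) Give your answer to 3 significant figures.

n(Fe) = 15.8 / 55.85 = 0.2829 mol
Fe²⁺ + 2e⁻ → Fe, so n(e⁻) = 2 × 0.2829 = 0.5658 mol
Q = 0.5658 × 96500 / 0.826 = 66100 C
I = Q / t = 66100 / 1152 s = 57.4 A

57.4 A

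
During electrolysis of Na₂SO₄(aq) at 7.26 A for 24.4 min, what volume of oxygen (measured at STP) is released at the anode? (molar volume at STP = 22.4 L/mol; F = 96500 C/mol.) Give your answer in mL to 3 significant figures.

617 mL

Charge passed = 7.26 × 1464 = 10630 C
n(e⁻) = Q/F = 10630/96500 = 0.1102 mol
2H₂O → O₂ + 4H⁺ + 4e⁻, so n(O₂) = 0.1102 / 4 = 0.02755 mol
V = 0.02755 × 22.4 = 0.6171 L
= 617 mL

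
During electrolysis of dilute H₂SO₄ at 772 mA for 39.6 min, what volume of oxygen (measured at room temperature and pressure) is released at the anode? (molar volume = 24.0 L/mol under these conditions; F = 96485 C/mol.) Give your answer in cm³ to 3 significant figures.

Charge passed = 0.772 × 2376 = 1834 C
Moles of electrons = 1834 / 96485 = 0.01901 mol
2H₂O → O₂ + 4H⁺ + 4e⁻, so n(O₂) = 0.01901 / 4 = 0.004753 mol
V = 0.004753 × 24.0 = 0.1141 L
= 114 cm³

114 cm³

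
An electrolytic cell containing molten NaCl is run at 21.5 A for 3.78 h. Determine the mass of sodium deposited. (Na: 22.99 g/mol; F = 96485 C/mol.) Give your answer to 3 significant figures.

Charge passed = 21.5 × 13608 = 2.926×10^5 C
n(e⁻) = Q/F = 2.926×10^5/96485 = 3.033 mol
Na⁺ + e⁻ → Na, so n(Na) = 3.033 mol
m = 3.033 × 22.99 = 69.7 g

69.7 g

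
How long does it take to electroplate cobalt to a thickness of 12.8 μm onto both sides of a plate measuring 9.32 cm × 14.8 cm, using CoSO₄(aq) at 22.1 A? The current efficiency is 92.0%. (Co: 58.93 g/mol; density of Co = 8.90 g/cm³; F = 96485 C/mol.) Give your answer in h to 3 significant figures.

Plated area = 2 × 9.32 × 14.8 = 275.9 cm²
Volume = 275.9 × 12.8×10⁻⁴ cm = 0.3532 cm³
m(Co) = 0.3532 × 8.90 = 3.143 g
n(Co) = 3.143 / 58.93 = 0.05333 mol; n(e⁻) = 2 × 0.05333 = 0.1067 mol
Q = 0.1067 × 96485 / 0.920 = 11190 C
t = 11190 / 22.1 = 506.3 s = 0.141 h

0.141 h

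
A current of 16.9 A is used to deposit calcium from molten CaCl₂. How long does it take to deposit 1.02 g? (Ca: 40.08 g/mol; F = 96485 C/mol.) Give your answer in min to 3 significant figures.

n(Ca) = 1.02 / 40.08 = 0.02545 mol
Ca²⁺ + 2e⁻ → Ca, so n(e⁻) = 2 × 0.02545 = 0.05090 mol
Q = 0.05090 × 96485 = 4911 C
t = Q / I = 4911 / 16.9 = 290.6 s = 4.84 min

4.84 min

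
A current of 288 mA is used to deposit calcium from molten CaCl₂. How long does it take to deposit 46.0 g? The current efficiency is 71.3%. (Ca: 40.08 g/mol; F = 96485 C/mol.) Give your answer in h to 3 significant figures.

n(Ca) = 46.0 / 40.08 = 1.148 mol
Ca²⁺ + 2e⁻ → Ca, so n(e⁻) = 2 × 1.148 = 2.296 mol
Q = 2.296 × 96485 / 0.713 = 3.107×10^5 C
t = Q / I = 3.107×10^5 / 0.288 = 1.079×10^6 s = 300 h

300 h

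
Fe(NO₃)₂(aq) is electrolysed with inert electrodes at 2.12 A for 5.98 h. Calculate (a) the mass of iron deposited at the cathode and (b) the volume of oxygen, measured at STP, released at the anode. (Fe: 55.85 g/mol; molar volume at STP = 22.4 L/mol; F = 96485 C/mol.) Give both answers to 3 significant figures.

13.2 g Fe; 2.65 L O₂

Q = 2.12 × 21528 = 45640 C; n(e⁻) = 45640 / 96485 = 0.4730 mol
Cathode: Fe²⁺ + 2e⁻ → Fe → n(Fe) = 0.4730/2 = 0.2365 mol → 13.2 g
Anode: 2H₂O → O₂ + 4H⁺ + 4e⁻ → n(O₂) = 0.4730/4 = 0.1183 mol → 2.65 L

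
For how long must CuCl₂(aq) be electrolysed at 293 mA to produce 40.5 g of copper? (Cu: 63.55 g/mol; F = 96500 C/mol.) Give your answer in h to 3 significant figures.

n(Cu) = 40.5 / 63.55 = 0.6373 mol
Cu²⁺ + 2e⁻ → Cu, so n(e⁻) = 2 × 0.6373 = 1.275 mol
Q = 1.275 × 96500 = 1.230×10^5 C
t = Q / I = 1.230×10^5 / 0.293 = 4.198×10^5 s = 117 h

117 h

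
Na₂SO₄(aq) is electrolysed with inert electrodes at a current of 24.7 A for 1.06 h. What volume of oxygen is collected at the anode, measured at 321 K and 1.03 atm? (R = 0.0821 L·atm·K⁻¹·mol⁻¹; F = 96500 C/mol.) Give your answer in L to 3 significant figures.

Q = 24.7 A × 3816 s = 94260 C
n(e⁻) = 94260 / 96500 = 0.9768 mol
2H₂O → O₂ + 4H⁺ + 4e⁻, so n(O₂) = 0.9768 / 4 = 0.2442 mol
V = nRT/P = 0.2442 × 0.0821 × 321 / 1.03 = 6.248 L

6.25 L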